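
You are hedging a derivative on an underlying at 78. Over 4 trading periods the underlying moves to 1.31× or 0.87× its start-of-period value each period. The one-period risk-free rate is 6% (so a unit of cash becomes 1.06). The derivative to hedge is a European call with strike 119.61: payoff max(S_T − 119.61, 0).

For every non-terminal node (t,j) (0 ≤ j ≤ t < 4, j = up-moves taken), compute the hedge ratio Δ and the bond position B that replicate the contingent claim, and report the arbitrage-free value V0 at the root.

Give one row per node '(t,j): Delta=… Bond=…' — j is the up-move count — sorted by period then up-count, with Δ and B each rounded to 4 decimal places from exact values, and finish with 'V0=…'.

(0,0): Delta=0.4082 Bond=-24.0288
(1,0): Delta=0.1831 Bond=-10.1987
(1,1): Delta=0.6048 Bond=-45.5651
(2,0): Delta=0.0000 Bond=0.0000
(2,1): Delta=0.3431 Bond=-25.0352
(2,2): Delta=0.8335 Bond=-78.9092
(3,0): Delta=0.0000 Bond=0.0000
(3,1): Delta=0.0000 Bond=0.0000
(3,2): Delta=0.6430 Bond=-61.4549
(3,3): Delta=1.0000 Bond=-112.8396
V0=7.8078

No-arbitrage ⇒ martingale measure with p* = (R−d)/(u−d) = 0.4318.
Payoff layer (t=4): V(4,0)=0.0000, V(4,1)=0.0000, V(4,2)=0.0000, V(4,3)=32.9455, V(4,4)=110.0999
Node (3,0) S=51.3632: V=(p*·0.0000+(1−p*)·0.0000)/1.06=0.0000; Δ=(0.0000−0.0000)/(67.2858−44.6860)=0.0000; B=V−Δ·S=0.0000
Node (3,1) S=77.3400: V=(p*·0.0000+(1−p*)·0.0000)/1.06=0.0000; Δ=(0.0000−0.0000)/(101.3155−67.2858)=0.0000; B=V−Δ·S=0.0000
Node (3,2) S=116.4545: V=(p*·32.9455+(1−p*)·0.0000)/1.06=13.4212; Δ=(32.9455−0.0000)/(152.5555−101.3155)=0.6430; B=V−Δ·S=-61.4549
Node (3,3) S=175.3511: V=(p*·110.0999+(1−p*)·32.9455)/1.06=62.5115; Δ=(110.0999−32.9455)/(229.7099−152.5555)=1.0000; B=V−Δ·S=-112.8396
Node (2,0) S=59.0382: V=(p*·0.0000+(1−p*)·0.0000)/1.06=0.0000; Δ=(0.0000−0.0000)/(77.3400−51.3632)=0.0000; B=V−Δ·S=0.0000
Node (2,1) S=88.8966: V=(p*·13.4212+(1−p*)·0.0000)/1.06=5.4675; Δ=(13.4212−0.0000)/(116.4545−77.3400)=0.3431; B=V−Δ·S=-25.0352
Node (2,2) S=133.8558: V=(p*·62.5115+(1−p*)·13.4212)/1.06=32.6597; Δ=(62.5115−13.4212)/(175.3511−116.4545)=0.8335; B=V−Δ·S=-78.9092
Node (1,0) S=67.8600: V=(p*·5.4675+(1−p*)·0.0000)/1.06=2.2273; Δ=(5.4675−0.0000)/(88.8966−59.0382)=0.1831; B=V−Δ·S=-10.1987
Node (1,1) S=102.1800: V=(p*·32.6597+(1−p*)·5.4675)/1.06=16.2354; Δ=(32.6597−5.4675)/(133.8558−88.8966)=0.6048; B=V−Δ·S=-45.5651
Node (0,0) S=78.0000: V=(p*·16.2354+(1−p*)·2.2273)/1.06=7.8078; Δ=(16.2354−2.2273)/(102.1800−67.8600)=0.4082; B=V−Δ·S=-24.0288
Each (Δ,B) replicates both successor values, so the strategy is self-financing and V0 is arbitrage-free.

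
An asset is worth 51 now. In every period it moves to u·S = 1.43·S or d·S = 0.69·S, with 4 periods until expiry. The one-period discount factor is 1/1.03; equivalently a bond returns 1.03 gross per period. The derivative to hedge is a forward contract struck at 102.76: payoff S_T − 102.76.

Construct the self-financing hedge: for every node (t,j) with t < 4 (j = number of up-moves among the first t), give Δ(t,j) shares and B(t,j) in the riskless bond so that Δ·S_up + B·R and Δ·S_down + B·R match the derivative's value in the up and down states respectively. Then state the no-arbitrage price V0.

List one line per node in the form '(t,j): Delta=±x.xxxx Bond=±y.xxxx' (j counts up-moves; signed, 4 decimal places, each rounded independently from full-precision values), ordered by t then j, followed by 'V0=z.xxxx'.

Risk-neutral probability p* = (R−d)/(u−d) = (1.03−0.69)/(1.43−0.69) = 0.4595.
Terminal payoffs: V(4,0)=-91.1998, V(4,1)=-78.8018, V(4,2)=-53.1076, V(4,3)=0.1428, V(4,4)=110.5024
Node (3,0) S=16.7540: V=(p*·-78.8018+(1−p*)·-91.1998)/1.03=-83.0130; Δ=(-78.8018−-91.1998)/(23.9582−11.5602)=1.0000; B=V−Δ·S=-99.7670
Node (3,1) S=34.7220: V=(p*·-53.1076+(1−p*)·-78.8018)/1.03=-65.0450; Δ=(-53.1076−-78.8018)/(49.6524−23.9582)=1.0000; B=V−Δ·S=-99.7670
Node (3,2) S=71.9600: V=(p*·0.1428+(1−p*)·-53.1076)/1.03=-27.8070; Δ=(0.1428−-53.1076)/(102.9028−49.6524)=1.0000; B=V−Δ·S=-99.7670
Node (3,3) S=149.1346: V=(p*·110.5024+(1−p*)·0.1428)/1.03=49.3676; Δ=(110.5024−0.1428)/(213.2624−102.9028)=1.0000; B=V−Δ·S=-99.7670
Node (2,0) S=24.2811: V=(p*·-65.0450+(1−p*)·-83.0130)/1.03=-72.5801; Δ=(-65.0450−-83.0130)/(34.7220−16.7540)=1.0000; B=V−Δ·S=-96.8612
Node (2,1) S=50.3217: V=(p*·-27.8070+(1−p*)·-65.0450)/1.03=-46.5395; Δ=(-27.8070−-65.0450)/(71.9600−34.7220)=1.0000; B=V−Δ·S=-96.8612
Node (2,2) S=104.2899: V=(p*·49.3676+(1−p*)·-27.8070)/1.03=7.4287; Δ=(49.3676−-27.8070)/(149.1346−71.9600)=1.0000; B=V−Δ·S=-96.8612
Node (1,0) S=35.1900: V=(p*·-46.5395+(1−p*)·-72.5801)/1.03=-58.8500; Δ=(-46.5395−-72.5801)/(50.3217−24.2811)=1.0000; B=V−Δ·S=-94.0400
Node (1,1) S=72.9300: V=(p*·7.4287+(1−p*)·-46.5395)/1.03=-21.1100; Δ=(7.4287−-46.5395)/(104.2899−50.3217)=1.0000; B=V−Δ·S=-94.0400
Node (0,0) S=51.0000: V=(p*·-21.1100+(1−p*)·-58.8500)/1.03=-40.3009; Δ=(-21.1100−-58.8500)/(72.9300−35.1900)=1.0000; B=V−Δ·S=-91.3009
Check: Δ(0,0)·S0 + B(0,0) = -40.3009 = V0.

(0,0): Delta=1.0000 Bond=-91.3009
(1,0): Delta=1.0000 Bond=-94.0400
(1,1): Delta=1.0000 Bond=-94.0400
(2,0): Delta=1.0000 Bond=-96.8612
(2,1): Delta=1.0000 Bond=-96.8612
(2,2): Delta=1.0000 Bond=-96.8612
(3,0): Delta=1.0000 Bond=-99.7670
(3,1): Delta=1.0000 Bond=-99.7670
(3,2): Delta=1.0000 Bond=-99.7670
(3,3): Delta=1.0000 Bond=-99.7670
V0=-40.3009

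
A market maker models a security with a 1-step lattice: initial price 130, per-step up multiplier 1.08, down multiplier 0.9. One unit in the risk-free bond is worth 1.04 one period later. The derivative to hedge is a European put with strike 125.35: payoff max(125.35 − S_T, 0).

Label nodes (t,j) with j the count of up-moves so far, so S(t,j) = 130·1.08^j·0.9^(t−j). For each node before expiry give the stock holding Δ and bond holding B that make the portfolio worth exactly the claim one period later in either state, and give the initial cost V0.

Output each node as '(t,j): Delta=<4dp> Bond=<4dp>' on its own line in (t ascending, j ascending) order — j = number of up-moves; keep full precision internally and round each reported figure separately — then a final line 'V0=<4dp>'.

(0,0): Delta=-0.3568 Bond=48.1731
V0=1.7842

No-arbitrage ⇒ martingale measure with p* = (R−d)/(u−d) = 0.7778.
Terminal values V(1,·): V(1,0)=8.3500, V(1,1)=0.0000
Node (0,0) S=130.0000: V=(p*·0.0000+(1−p*)·8.3500)/1.04=1.7842; Δ=(0.0000−8.3500)/(140.4000−117.0000)=-0.3568; B=V−Δ·S=48.1731
Each (Δ,B) replicates both successor values, so the strategy is self-financing and V0 is arbitrage-free.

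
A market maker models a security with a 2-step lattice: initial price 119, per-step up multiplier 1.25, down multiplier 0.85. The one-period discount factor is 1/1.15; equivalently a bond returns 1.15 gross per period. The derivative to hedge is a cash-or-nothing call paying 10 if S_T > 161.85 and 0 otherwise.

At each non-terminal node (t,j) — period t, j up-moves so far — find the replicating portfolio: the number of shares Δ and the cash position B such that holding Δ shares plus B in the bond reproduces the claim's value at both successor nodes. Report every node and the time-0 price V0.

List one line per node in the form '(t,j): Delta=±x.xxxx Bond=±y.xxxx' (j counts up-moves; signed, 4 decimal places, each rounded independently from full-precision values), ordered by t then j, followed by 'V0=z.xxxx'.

Since d<R<u, set p* = (R−d)/(u−d) = 0.7500; price each node as the discounted p*-expectation of its children.
Payoff layer (t=2): V(2,0)=0.0000, V(2,1)=0.0000, V(2,2)=10.0000
Node (1,0) S=101.1500: V=(p*·0.0000+(1−p*)·0.0000)/1.15=0.0000; Δ=(0.0000−0.0000)/(126.4375−85.9775)=0.0000; B=V−Δ·S=0.0000
Node (1,1) S=148.7500: V=(p*·10.0000+(1−p*)·0.0000)/1.15=6.5217; Δ=(10.0000−0.0000)/(185.9375−126.4375)=0.1681; B=V−Δ·S=-18.4783
Node (0,0) S=119.0000: V=(p*·6.5217+(1−p*)·0.0000)/1.15=4.2533; Δ=(6.5217−0.0000)/(148.7500−101.1500)=0.1370; B=V−Δ·S=-12.0510
Each (Δ,B) replicates both successor values, so the strategy is self-financing and V0 is arbitrage-free.

(0,0): Delta=0.1370 Bond=-12.0510
(1,0): Delta=0.0000 Bond=0.0000
(1,1): Delta=0.1681 Bond=-18.4783
V0=4.2533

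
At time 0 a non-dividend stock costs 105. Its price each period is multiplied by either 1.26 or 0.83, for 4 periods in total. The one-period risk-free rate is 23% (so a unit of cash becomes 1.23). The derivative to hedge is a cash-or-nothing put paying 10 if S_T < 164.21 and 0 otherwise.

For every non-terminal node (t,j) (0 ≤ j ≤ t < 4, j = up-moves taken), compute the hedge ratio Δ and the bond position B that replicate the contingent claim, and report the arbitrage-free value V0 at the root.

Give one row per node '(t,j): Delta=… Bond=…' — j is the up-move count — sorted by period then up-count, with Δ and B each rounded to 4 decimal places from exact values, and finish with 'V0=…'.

Under the risk-neutral measure, an up-move has probability p* = (R−d)/(u−d) = 0.9302 and values discount at R = 1.23.
At expiry t=4: V(4,0)=10.0000, V(4,1)=10.0000, V(4,2)=10.0000, V(4,3)=0.0000, V(4,4)=0.0000
  t=3,j=0: stock 60.0376 → up 75.6474 (V=10.0000), down 49.8312 (V=10.0000). Price 8.1301; hedge Δ=0.0000, bond B=8.1301.
  t=3,j=1: stock 91.1415 → up 114.8383 (V=10.0000), down 75.6474 (V=10.0000). Price 8.1301; hedge Δ=0.0000, bond B=8.1301.
  t=3,j=2: stock 138.3593 → up 174.3328 (V=0.0000), down 114.8383 (V=10.0000). Price 0.5672; hedge Δ=-0.1681, bond B=23.8230.
  t=3,j=3: stock 210.0395 → up 264.6497 (V=0.0000), down 174.3328 (V=0.0000). Price 0.0000; hedge Δ=0.0000, bond B=0.0000.
  t=2,j=0: stock 72.3345 → up 91.1415 (V=8.1301), down 60.0376 (V=8.1301). Price 6.6098; hedge Δ=0.0000, bond B=6.6098.
  t=2,j=1: stock 109.8090 → up 138.3593 (V=0.5672), down 91.1415 (V=8.1301). Price 0.8901; hedge Δ=-0.1602, bond B=18.4782.
  t=2,j=2: stock 166.6980 → up 210.0395 (V=0.0000), down 138.3593 (V=0.5672). Price 0.0322; hedge Δ=-0.0079, bond B=1.3513.
  t=1,j=0: stock 87.1500 → up 109.8090 (V=0.8901), down 72.3345 (V=6.6098). Price 1.0481; hedge Δ=-0.1526, bond B=14.3497.
  t=1,j=1: stock 132.3000 → up 166.6980 (V=0.0322), down 109.8090 (V=0.8901). Price 0.0748; hedge Δ=-0.0151, bond B=2.0701.
  t=0,j=0: stock 105.0000 → up 132.3000 (V=0.0748), down 87.1500 (V=1.0481). Price 0.1160; hedge Δ=-0.0216, bond B=2.3795.
Root portfolio cost Δ·105+B reproduces V0=0.1160.

(0,0): Delta=-0.0216 Bond=2.3795
(1,0): Delta=-0.1526 Bond=14.3497
(1,1): Delta=-0.0151 Bond=2.0701
(2,0): Delta=0.0000 Bond=6.6098
(2,1): Delta=-0.1602 Bond=18.4782
(2,2): Delta=-0.0079 Bond=1.3513
(3,0): Delta=0.0000 Bond=8.1301
(3,1): Delta=0.0000 Bond=8.1301
(3,2): Delta=-0.1681 Bond=23.8230
(3,3): Delta=0.0000 Bond=0.0000
V0=0.1160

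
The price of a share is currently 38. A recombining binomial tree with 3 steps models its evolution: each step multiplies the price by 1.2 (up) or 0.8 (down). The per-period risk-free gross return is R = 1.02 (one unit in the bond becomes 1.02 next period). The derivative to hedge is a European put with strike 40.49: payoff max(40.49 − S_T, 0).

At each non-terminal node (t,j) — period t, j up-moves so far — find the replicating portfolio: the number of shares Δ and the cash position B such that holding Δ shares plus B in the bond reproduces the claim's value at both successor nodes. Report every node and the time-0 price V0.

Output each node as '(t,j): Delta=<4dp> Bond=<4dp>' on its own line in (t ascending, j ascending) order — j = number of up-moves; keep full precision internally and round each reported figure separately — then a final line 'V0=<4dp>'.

Since d<R<u, set p* = (R−d)/(u−d) = 0.5500; price each node as the discounted p*-expectation of its children.
Terminal values V(3,·): V(3,0)=21.0340, V(3,1)=11.3060, V(3,2)=0.0000, V(3,3)=0.0000
Node (2,0) S=24.3200: V=(p*·11.3060+(1−p*)·21.0340)/1.02=15.3761; Δ=(11.3060−21.0340)/(29.1840−19.4560)=-1.0000; B=V−Δ·S=39.6961
Node (2,1) S=36.4800: V=(p*·0.0000+(1−p*)·11.3060)/1.02=4.9879; Δ=(0.0000−11.3060)/(43.7760−29.1840)=-0.7748; B=V−Δ·S=33.2529
Node (2,2) S=54.7200: V=(p*·0.0000+(1−p*)·0.0000)/1.02=0.0000; Δ=(0.0000−0.0000)/(65.6640−43.7760)=0.0000; B=V−Δ·S=0.0000
Node (1,0) S=30.4000: V=(p*·4.9879+(1−p*)·15.3761)/1.02=9.4731; Δ=(4.9879−15.3761)/(36.4800−24.3200)=-0.8543; B=V−Δ·S=35.4435
Node (1,1) S=45.6000: V=(p*·0.0000+(1−p*)·4.9879)/1.02=2.2006; Δ=(0.0000−4.9879)/(54.7200−36.4800)=-0.2735; B=V−Δ·S=14.6704
Node (0,0) S=38.0000: V=(p*·2.2006+(1−p*)·9.4731)/1.02=5.3659; Δ=(2.2006−9.4731)/(45.6000−30.4000)=-0.4785; B=V−Δ·S=23.5473
Check: Δ(0,0)·S0 + B(0,0) = 5.3659 = V0.

(0,0): Delta=-0.4785 Bond=23.5473
(1,0): Delta=-0.8543 Bond=35.4435
(1,1): Delta=-0.2735 Bond=14.6704
(2,0): Delta=-1.0000 Bond=39.6961
(2,1): Delta=-0.7748 Bond=33.2529
(2,2): Delta=0.0000 Bond=0.0000
V0=5.3659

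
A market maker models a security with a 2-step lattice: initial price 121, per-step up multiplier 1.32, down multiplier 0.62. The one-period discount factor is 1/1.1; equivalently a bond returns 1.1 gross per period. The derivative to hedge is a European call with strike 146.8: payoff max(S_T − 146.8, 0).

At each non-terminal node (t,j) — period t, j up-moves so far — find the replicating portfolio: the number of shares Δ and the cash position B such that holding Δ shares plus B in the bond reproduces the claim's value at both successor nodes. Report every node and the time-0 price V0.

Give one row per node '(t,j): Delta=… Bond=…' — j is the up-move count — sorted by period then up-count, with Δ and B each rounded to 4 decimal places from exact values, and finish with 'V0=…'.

Under the risk-neutral measure, an up-move has probability p* = (R−d)/(u−d) = 0.6857 and values discount at R = 1.1.
At expiry t=2: V(2,0)=0.0000, V(2,1)=0.0000, V(2,2)=64.0304
  t=1,j=0: stock 75.0200 → up 99.0264 (V=0.0000), down 46.5124 (V=0.0000). Price 0.0000; hedge Δ=0.0000, bond B=0.0000.
  t=1,j=1: stock 159.7200 → up 210.8304 (V=64.0304), down 99.0264 (V=0.0000). Price 39.9151; hedge Δ=0.5727, bond B=-51.5569.
  t=0,j=0: stock 121.0000 → up 159.7200 (V=39.9151), down 75.0200 (V=0.0000). Price 24.8821; hedge Δ=0.4713, bond B=-32.1394.
Root portfolio cost Δ·121+B reproduces V0=24.8821.

(0,0): Delta=0.4713 Bond=-32.1394
(1,0): Delta=0.0000 Bond=0.0000
(1,1): Delta=0.5727 Bond=-51.5569
V0=24.8821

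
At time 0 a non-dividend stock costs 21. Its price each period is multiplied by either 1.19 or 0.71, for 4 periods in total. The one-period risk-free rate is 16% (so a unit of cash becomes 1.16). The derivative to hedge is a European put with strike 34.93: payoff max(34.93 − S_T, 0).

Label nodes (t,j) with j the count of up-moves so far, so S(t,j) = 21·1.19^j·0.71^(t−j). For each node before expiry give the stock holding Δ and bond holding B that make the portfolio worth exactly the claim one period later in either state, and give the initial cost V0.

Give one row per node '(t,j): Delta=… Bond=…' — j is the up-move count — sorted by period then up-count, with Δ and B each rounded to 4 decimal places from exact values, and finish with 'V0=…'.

(0,0): Delta=-0.6239 Bond=14.4570
(1,0): Delta=-1.0000 Bond=22.3782
(1,1): Delta=-0.6089 Bond=16.3963
(2,0): Delta=-1.0000 Bond=25.9587
(2,1): Delta=-1.0000 Bond=25.9587
(2,2): Delta=-0.5934 Bond=18.5571
(3,0): Delta=-1.0000 Bond=30.1121
(3,1): Delta=-1.0000 Bond=30.1121
(3,2): Delta=-1.0000 Bond=30.1121
(3,3): Delta=-0.5772 Bond=20.9538
V0=1.3556

No-arbitrage ⇒ martingale measure with p* = (R−d)/(u−d) = 0.9375.
Terminal payoffs: V(4,0)=29.5935, V(4,1)=25.9858, V(4,2)=19.9390, V(4,3)=9.8043, V(4,4)=0.0000
(3,0): S=7.5161. Δ = (V_up−V_dn)/(S_up−S_dn) = (25.9858−29.5935)/(8.9442−5.3365) = -1.0000. V = [p*·25.9858 + (1−p*)·29.5935]/1.16 = 22.5959. B = V − Δ·S = 30.1121.
(3,1): S=12.5975. Δ = (V_up−V_dn)/(S_up−S_dn) = (19.9390−25.9858)/(14.9910−8.9442) = -1.0000. V = [p*·19.9390 + (1−p*)·25.9858]/1.16 = 17.5146. B = V − Δ·S = 30.1121.
(3,2): S=21.1141. Δ = (V_up−V_dn)/(S_up−S_dn) = (9.8043−19.9390)/(25.1257−14.9910) = -1.0000. V = [p*·9.8043 + (1−p*)·19.9390]/1.16 = 8.9980. B = V − Δ·S = 30.1121.
(3,3): S=35.3883. Δ = (V_up−V_dn)/(S_up−S_dn) = (0.0000−9.8043)/(42.1121−25.1257) = -0.5772. V = [p*·0.0000 + (1−p*)·9.8043]/1.16 = 0.5282. B = V − Δ·S = 20.9538.
(2,0): S=10.5861. Δ = (V_up−V_dn)/(S_up−S_dn) = (17.5146−22.5959)/(12.5975−7.5161) = -1.0000. V = [p*·17.5146 + (1−p*)·22.5959]/1.16 = 15.3726. B = V − Δ·S = 25.9587.
(2,1): S=17.7429. Δ = (V_up−V_dn)/(S_up−S_dn) = (8.9980−17.5146)/(21.1141−12.5975) = -1.0000. V = [p*·8.9980 + (1−p*)·17.5146]/1.16 = 8.2158. B = V − Δ·S = 25.9587.
(2,2): S=29.7381. Δ = (V_up−V_dn)/(S_up−S_dn) = (0.5282−8.9980)/(35.3883−21.1141) = -0.5934. V = [p*·0.5282 + (1−p*)·8.9980]/1.16 = 0.9117. B = V − Δ·S = 18.5571.
(1,0): S=14.9100. Δ = (V_up−V_dn)/(S_up−S_dn) = (8.2158−15.3726)/(17.7429−10.5861) = -1.0000. V = [p*·8.2158 + (1−p*)·15.3726]/1.16 = 7.4682. B = V − Δ·S = 22.3782.
(1,1): S=24.9900. Δ = (V_up−V_dn)/(S_up−S_dn) = (0.9117−8.2158)/(29.7381−17.7429) = -0.6089. V = [p*·0.9117 + (1−p*)·8.2158]/1.16 = 1.1795. B = V − Δ·S = 16.3963.
(0,0): S=21.0000. Δ = (V_up−V_dn)/(S_up−S_dn) = (1.1795−7.4682)/(24.9900−14.9100) = -0.6239. V = [p*·1.1795 + (1−p*)·7.4682]/1.16 = 1.3556. B = V − Δ·S = 14.4570.
Each (Δ,B) replicates both successor values, so the strategy is self-financing and V0 is arbitrage-free.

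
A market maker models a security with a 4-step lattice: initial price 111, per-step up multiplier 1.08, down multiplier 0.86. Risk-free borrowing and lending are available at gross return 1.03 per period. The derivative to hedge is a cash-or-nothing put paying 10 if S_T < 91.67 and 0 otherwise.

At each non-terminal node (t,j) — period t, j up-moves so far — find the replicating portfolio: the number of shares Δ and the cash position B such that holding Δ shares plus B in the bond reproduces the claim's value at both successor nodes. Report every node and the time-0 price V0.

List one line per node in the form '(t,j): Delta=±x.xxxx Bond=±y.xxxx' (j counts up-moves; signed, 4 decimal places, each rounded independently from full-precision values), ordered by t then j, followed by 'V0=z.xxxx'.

Under the risk-neutral measure, an up-move has probability p* = (R−d)/(u−d) = 0.7727 and values discount at R = 1.03.
Terminal values V(4,·): V(4,0)=10.0000, V(4,1)=10.0000, V(4,2)=0.0000, V(4,3)=0.0000, V(4,4)=0.0000
Node (3,0) S=70.6022: V=(p*·10.0000+(1−p*)·10.0000)/1.03=9.7087; Δ=(10.0000−10.0000)/(76.2504−60.7179)=0.0000; B=V−Δ·S=9.7087
Node (3,1) S=88.6632: V=(p*·0.0000+(1−p*)·10.0000)/1.03=2.2065; Δ=(0.0000−10.0000)/(95.7563−76.2504)=-0.5127; B=V−Δ·S=47.6611
Node (3,2) S=111.3445: V=(p*·0.0000+(1−p*)·0.0000)/1.03=0.0000; Δ=(0.0000−0.0000)/(120.2521−95.7563)=0.0000; B=V−Δ·S=0.0000
Node (3,3) S=139.8280: V=(p*·0.0000+(1−p*)·0.0000)/1.03=0.0000; Δ=(0.0000−0.0000)/(151.0143−120.2521)=0.0000; B=V−Δ·S=0.0000
Node (2,0) S=82.0956: V=(p*·2.2065+(1−p*)·9.7087)/1.03=3.7976; Δ=(2.2065−9.7087)/(88.6632−70.6022)=-0.4154; B=V−Δ·S=37.8986
Node (2,1) S=103.0968: V=(p*·0.0000+(1−p*)·2.2065)/1.03=0.4869; Δ=(0.0000−2.2065)/(111.3445−88.6632)=-0.0973; B=V−Δ·S=10.5166
Node (2,2) S=129.4704: V=(p*·0.0000+(1−p*)·0.0000)/1.03=0.0000; Δ=(0.0000−0.0000)/(139.8280−111.3445)=0.0000; B=V−Δ·S=0.0000
Node (1,0) S=95.4600: V=(p*·0.4869+(1−p*)·3.7976)/1.03=1.2032; Δ=(0.4869−3.7976)/(103.0968−82.0956)=-0.1576; B=V−Δ·S=16.2522
Node (1,1) S=119.8800: V=(p*·0.0000+(1−p*)·0.4869)/1.03=0.1074; Δ=(0.0000−0.4869)/(129.4704−103.0968)=-0.0185; B=V−Δ·S=2.3205
Node (0,0) S=111.0000: V=(p*·0.1074+(1−p*)·1.2032)/1.03=0.3461; Δ=(0.1074−1.2032)/(119.8800−95.4600)=-0.0449; B=V−Δ·S=5.3270
Self-financing check: at every node Δ·S+B equals the discounted successor values.

(0,0): Delta=-0.0449 Bond=5.3270
(1,0): Delta=-0.1576 Bond=16.2522
(1,1): Delta=-0.0185 Bond=2.3205
(2,0): Delta=-0.4154 Bond=37.8986
(2,1): Delta=-0.0973 Bond=10.5166
(2,2): Delta=0.0000 Bond=0.0000
(3,0): Delta=0.0000 Bond=9.7087
(3,1): Delta=-0.5127 Bond=47.6611
(3,2): Delta=0.0000 Bond=0.0000
(3,3): Delta=0.0000 Bond=0.0000
V0=0.3461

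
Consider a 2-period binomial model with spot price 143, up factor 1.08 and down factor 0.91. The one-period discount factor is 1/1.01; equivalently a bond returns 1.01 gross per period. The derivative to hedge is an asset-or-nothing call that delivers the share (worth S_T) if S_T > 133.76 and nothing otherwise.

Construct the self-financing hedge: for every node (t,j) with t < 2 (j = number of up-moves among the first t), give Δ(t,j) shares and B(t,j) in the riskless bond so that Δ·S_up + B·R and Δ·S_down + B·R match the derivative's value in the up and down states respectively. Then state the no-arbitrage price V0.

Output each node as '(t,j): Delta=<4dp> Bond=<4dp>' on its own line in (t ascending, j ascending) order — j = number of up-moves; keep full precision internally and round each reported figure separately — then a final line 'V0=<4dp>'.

Under the risk-neutral measure, an up-move has probability p* = (R−d)/(u−d) = 0.5882 and values discount at R = 1.01.
At expiry t=2: V(2,0)=0.0000, V(2,1)=140.5404, V(2,2)=166.7952
Node (1,0) S=130.1300: V=(p*·140.5404+(1−p*)·0.0000)/1.01=81.8523; Δ=(140.5404−0.0000)/(140.5404−118.4183)=6.3529; B=V−Δ·S=-744.8559
Node (1,1) S=154.4400: V=(p*·166.7952+(1−p*)·140.5404)/1.01=154.4400; Δ=(166.7952−140.5404)/(166.7952−140.5404)=1.0000; B=V−Δ·S=0.0000
Node (0,0) S=143.0000: V=(p*·154.4400+(1−p*)·81.8523)/1.01=123.3178; Δ=(154.4400−81.8523)/(154.4400−130.1300)=2.9859; B=V−Δ·S=-303.6687
Each (Δ,B) replicates both successor values, so the strategy is self-financing and V0 is arbitrage-free.

(0,0): Delta=2.9859 Bond=-303.6687
(1,0): Delta=6.3529 Bond=-744.8559
(1,1): Delta=1.0000 Bond=0.0000
V0=123.3178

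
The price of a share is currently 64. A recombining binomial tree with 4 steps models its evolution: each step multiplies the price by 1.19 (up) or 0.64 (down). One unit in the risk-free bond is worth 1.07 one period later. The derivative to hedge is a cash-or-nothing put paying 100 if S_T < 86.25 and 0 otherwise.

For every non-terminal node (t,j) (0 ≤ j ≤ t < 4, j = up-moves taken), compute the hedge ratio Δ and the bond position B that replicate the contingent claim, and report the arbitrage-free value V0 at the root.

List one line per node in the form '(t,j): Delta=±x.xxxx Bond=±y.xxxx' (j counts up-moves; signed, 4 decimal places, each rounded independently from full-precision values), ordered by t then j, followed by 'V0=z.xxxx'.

No-arbitrage ⇒ martingale measure with p* = (R−d)/(u−d) = 0.7818.
Terminal values V(4,·): V(4,0)=100.0000, V(4,1)=100.0000, V(4,2)=100.0000, V(4,3)=100.0000, V(4,4)=0.0000
  t=3,j=0: stock 16.7772 → up 19.9649 (V=100.0000), down 10.7374 (V=100.0000). Price 93.4579; hedge Δ=0.0000, bond B=93.4579.
  t=3,j=1: stock 31.1951 → up 37.1222 (V=100.0000), down 19.9649 (V=100.0000). Price 93.4579; hedge Δ=0.0000, bond B=93.4579.
  t=3,j=2: stock 58.0035 → up 69.0241 (V=100.0000), down 37.1222 (V=100.0000). Price 93.4579; hedge Δ=0.0000, bond B=93.4579.
  t=3,j=3: stock 107.8502 → up 128.3417 (V=0.0000), down 69.0241 (V=100.0000). Price 20.3908; hedge Δ=-1.6858, bond B=202.2090.
  t=2,j=0: stock 26.2144 → up 31.1951 (V=93.4579), down 16.7772 (V=93.4579). Price 87.3439; hedge Δ=0.0000, bond B=87.3439.
  t=2,j=1: stock 48.7424 → up 58.0035 (V=93.4579), down 31.1951 (V=93.4579). Price 87.3439; hedge Δ=0.0000, bond B=87.3439.
  t=2,j=2: stock 90.6304 → up 107.8502 (V=20.3908), down 58.0035 (V=93.4579). Price 33.9558; hedge Δ=-1.4658, bond B=166.8051.
  t=1,j=0: stock 40.9600 → up 48.7424 (V=87.3439), down 26.2144 (V=87.3439). Price 81.6298; hedge Δ=0.0000, bond B=81.6298.
  t=1,j=1: stock 76.1600 → up 90.6304 (V=33.9558), down 48.7424 (V=87.3439). Price 42.6207; hedge Δ=-1.2745, bond B=139.6898.
  t=0,j=0: stock 64.0000 → up 76.1600 (V=42.6207), down 40.9600 (V=81.6298). Price 47.7867; hedge Δ=-1.1082, bond B=118.7123.
The time-0 hedge costs 47.7867, which is the no-arbitrage price.

(0,0): Delta=-1.1082 Bond=118.7123
(1,0): Delta=0.0000 Bond=81.6298
(1,1): Delta=-1.2745 Bond=139.6898
(2,0): Delta=0.0000 Bond=87.3439
(2,1): Delta=0.0000 Bond=87.3439
(2,2): Delta=-1.4658 Bond=166.8051
(3,0): Delta=0.0000 Bond=93.4579
(3,1): Delta=0.0000 Bond=93.4579
(3,2): Delta=0.0000 Bond=93.4579
(3,3): Delta=-1.6858 Bond=202.2090
V0=47.7867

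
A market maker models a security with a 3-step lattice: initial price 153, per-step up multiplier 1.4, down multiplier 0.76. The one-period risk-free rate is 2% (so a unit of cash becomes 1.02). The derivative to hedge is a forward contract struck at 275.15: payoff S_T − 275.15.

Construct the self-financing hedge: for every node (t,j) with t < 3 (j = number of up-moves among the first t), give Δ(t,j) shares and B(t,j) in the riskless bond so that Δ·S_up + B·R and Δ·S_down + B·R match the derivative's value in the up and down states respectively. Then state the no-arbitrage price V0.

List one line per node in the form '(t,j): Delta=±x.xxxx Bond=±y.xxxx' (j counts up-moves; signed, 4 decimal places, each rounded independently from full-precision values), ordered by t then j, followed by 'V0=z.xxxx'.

(0,0): Delta=1.0000 Bond=-259.2800
(1,0): Delta=1.0000 Bond=-264.4656
(1,1): Delta=1.0000 Bond=-264.4656
(2,0): Delta=1.0000 Bond=-269.7549
(2,1): Delta=1.0000 Bond=-269.7549
(2,2): Delta=1.0000 Bond=-269.7549
V0=-106.2800

The replicating-portfolio and risk-neutral prices coincide; use p* = (1.02−0.76)/(1.4−0.76) = 0.4063 for the latter.
Terminal payoffs: V(3,0)=-207.9867, V(3,1)=-151.4281, V(3,2)=-47.2412, V(3,3)=144.6820
  t=2,j=0: stock 88.3728 → up 123.7219 (V=-151.4281), down 67.1633 (V=-207.9867). Price -181.3821; hedge Δ=1.0000, bond B=-269.7549.
  t=2,j=1: stock 162.7920 → up 227.9088 (V=-47.2412), down 123.7219 (V=-151.4281). Price -106.9629; hedge Δ=1.0000, bond B=-269.7549.
  t=2,j=2: stock 299.8800 → up 419.8320 (V=144.6820), down 227.9088 (V=-47.2412). Price 30.1251; hedge Δ=1.0000, bond B=-269.7549.
  t=1,j=0: stock 116.2800 → up 162.7920 (V=-106.9629), down 88.3728 (V=-181.3821). Price -148.1856; hedge Δ=1.0000, bond B=-264.4656.
  t=1,j=1: stock 214.2000 → up 299.8800 (V=30.1251), down 162.7920 (V=-106.9629). Price -50.2656; hedge Δ=1.0000, bond B=-264.4656.
  t=0,j=0: stock 153.0000 → up 214.2000 (V=-50.2656), down 116.2800 (V=-148.1856). Price -106.2800; hedge Δ=1.0000, bond B=-259.2800.
Self-financing check: at every node Δ·S+B equals the discounted successor values.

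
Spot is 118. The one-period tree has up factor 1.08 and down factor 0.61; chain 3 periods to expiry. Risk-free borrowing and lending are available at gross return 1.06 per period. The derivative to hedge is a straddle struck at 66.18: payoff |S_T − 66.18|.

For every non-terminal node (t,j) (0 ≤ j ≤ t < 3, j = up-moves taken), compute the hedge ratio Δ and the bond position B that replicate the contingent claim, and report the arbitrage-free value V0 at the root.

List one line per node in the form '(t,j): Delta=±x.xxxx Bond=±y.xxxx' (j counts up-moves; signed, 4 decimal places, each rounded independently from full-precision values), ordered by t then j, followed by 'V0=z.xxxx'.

Risk-neutral probability p* = (R−d)/(u−d) = (1.06−0.61)/(1.08−0.61) = 0.9574.
Payoff layer (t=3): V(3,0)=39.3962, V(3,1)=18.7596, V(3,2)=17.7775, V(3,3)=82.4660
  t=2,j=0: stock 43.9078 → up 47.4204 (V=18.7596), down 26.7838 (V=39.3962). Price 18.5262; hedge Δ=-1.0000, bond B=62.4340.
  t=2,j=1: stock 77.7384 → up 83.9575 (V=17.7775), down 47.4204 (V=18.7596). Price 16.8106; hedge Δ=-0.0269, bond B=18.9002.
  t=2,j=2: stock 137.6352 → up 148.6460 (V=82.4660), down 83.9575 (V=17.7775). Price 75.2012; hedge Δ=1.0000, bond B=-62.4340.
  t=1,j=0: stock 71.9800 → up 77.7384 (V=16.8106), down 43.9078 (V=18.5262). Price 15.9280; hedge Δ=-0.0507, bond B=19.5780.
  t=1,j=1: stock 127.4400 → up 137.6352 (V=75.2012), down 77.7384 (V=16.8106). Price 68.6005; hedge Δ=0.9749, bond B=-55.6348.
  t=0,j=0: stock 118.0000 → up 127.4400 (V=68.6005), down 71.9800 (V=15.9280). Price 62.6029; hedge Δ=0.9497, bond B=-49.4663.
Root portfolio cost Δ·118+B reproduces V0=62.6029.

(0,0): Delta=0.9497 Bond=-49.4663
(1,0): Delta=-0.0507 Bond=19.5780
(1,1): Delta=0.9749 Bond=-55.6348
(2,0): Delta=-1.0000 Bond=62.4340
(2,1): Delta=-0.0269 Bond=18.9002
(2,2): Delta=1.0000 Bond=-62.4340
V0=62.6029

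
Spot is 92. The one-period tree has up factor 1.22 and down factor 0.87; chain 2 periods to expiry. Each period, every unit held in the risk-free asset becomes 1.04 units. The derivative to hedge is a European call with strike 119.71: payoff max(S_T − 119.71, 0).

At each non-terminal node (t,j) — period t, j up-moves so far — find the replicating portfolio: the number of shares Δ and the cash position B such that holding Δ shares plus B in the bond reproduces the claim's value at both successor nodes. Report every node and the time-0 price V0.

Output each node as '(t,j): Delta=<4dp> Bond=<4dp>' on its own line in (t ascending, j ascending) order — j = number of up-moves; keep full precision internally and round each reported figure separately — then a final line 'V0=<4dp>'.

Since d<R<u, set p* = (R−d)/(u−d) = 0.4857; price each node as the discounted p*-expectation of its children.
Terminal payoffs: V(2,0)=0.0000, V(2,1)=0.0000, V(2,2)=17.2228
  t=1,j=0: stock 80.0400 → up 97.6488 (V=0.0000), down 69.6348 (V=0.0000). Price 0.0000; hedge Δ=0.0000, bond B=0.0000.
  t=1,j=1: stock 112.2400 → up 136.9328 (V=17.2228), down 97.6488 (V=0.0000). Price 8.0436; hedge Δ=0.4384, bond B=-41.1644.
  t=0,j=0: stock 92.0000 → up 112.2400 (V=8.0436), down 80.0400 (V=0.0000). Price 3.7566; hedge Δ=0.2498, bond B=-19.2251.
The time-0 hedge costs 3.7566, which is the no-arbitrage price.

(0,0): Delta=0.2498 Bond=-19.2251
(1,0): Delta=0.0000 Bond=0.0000
(1,1): Delta=0.4384 Bond=-41.1644
V0=3.7566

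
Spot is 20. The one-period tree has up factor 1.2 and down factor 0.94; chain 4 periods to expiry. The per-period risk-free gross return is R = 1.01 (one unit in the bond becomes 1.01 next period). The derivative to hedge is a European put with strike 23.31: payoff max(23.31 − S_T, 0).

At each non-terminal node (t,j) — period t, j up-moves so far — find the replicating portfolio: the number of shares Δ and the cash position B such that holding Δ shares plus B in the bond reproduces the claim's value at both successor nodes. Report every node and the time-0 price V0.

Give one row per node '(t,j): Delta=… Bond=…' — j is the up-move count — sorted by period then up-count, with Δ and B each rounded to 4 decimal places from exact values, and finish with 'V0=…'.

Under the risk-neutral measure, an up-move has probability p* = (R−d)/(u−d) = 0.2692 and values discount at R = 1.01.
Terminal payoffs: V(4,0)=7.6950, V(4,1)=3.3760, V(4,2)=0.0000, V(4,3)=0.0000, V(4,4)=0.0000
Node (3,0) S=16.6117: V=(p*·3.3760+(1−p*)·7.6950)/1.01=6.4675; Δ=(3.3760−7.6950)/(19.9340−15.6150)=-1.0000; B=V−Δ·S=23.0792
Node (3,1) S=21.2064: V=(p*·0.0000+(1−p*)·3.3760)/1.01=2.4426; Δ=(0.0000−3.3760)/(25.4477−19.9340)=-0.6123; B=V−Δ·S=15.4272
Node (3,2) S=27.0720: V=(p*·0.0000+(1−p*)·0.0000)/1.01=0.0000; Δ=(0.0000−0.0000)/(32.4864−25.4477)=0.0000; B=V−Δ·S=0.0000
Node (3,3) S=34.5600: V=(p*·0.0000+(1−p*)·0.0000)/1.01=0.0000; Δ=(0.0000−0.0000)/(41.4720−32.4864)=0.0000; B=V−Δ·S=0.0000
Node (2,0) S=17.6720: V=(p*·2.4426+(1−p*)·6.4675)/1.01=5.3306; Δ=(2.4426−6.4675)/(21.2064−16.6117)=-0.8760; B=V−Δ·S=20.8109
Node (2,1) S=22.5600: V=(p*·0.0000+(1−p*)·2.4426)/1.01=1.7673; Δ=(0.0000−2.4426)/(27.0720−21.2064)=-0.4164; B=V−Δ·S=11.1621
Node (2,2) S=28.8000: V=(p*·0.0000+(1−p*)·0.0000)/1.01=0.0000; Δ=(0.0000−0.0000)/(34.5600−27.0720)=0.0000; B=V−Δ·S=0.0000
Node (1,0) S=18.8000: V=(p*·1.7673+(1−p*)·5.3306)/1.01=4.3280; Δ=(1.7673−5.3306)/(22.5600−17.6720)=-0.7290; B=V−Δ·S=18.0328
Node (1,1) S=24.0000: V=(p*·0.0000+(1−p*)·1.7673)/1.01=1.2787; Δ=(0.0000−1.7673)/(28.8000−22.5600)=-0.2832; B=V−Δ·S=8.0762
Node (0,0) S=20.0000: V=(p*·1.2787+(1−p*)·4.3280)/1.01=3.4723; Δ=(1.2787−4.3280)/(24.0000−18.8000)=-0.5864; B=V−Δ·S=15.2002
Check: Δ(0,0)·S0 + B(0,0) = 3.4723 = V0.

(0,0): Delta=-0.5864 Bond=15.2002
(1,0): Delta=-0.7290 Bond=18.0328
(1,1): Delta=-0.2832 Bond=8.0762
(2,0): Delta=-0.8760 Bond=20.8109
(2,1): Delta=-0.4164 Bond=11.1621
(2,2): Delta=0.0000 Bond=0.0000
(3,0): Delta=-1.0000 Bond=23.0792
(3,1): Delta=-0.6123 Bond=15.4272
(3,2): Delta=0.0000 Bond=0.0000
(3,3): Delta=0.0000 Bond=0.0000
V0=3.4723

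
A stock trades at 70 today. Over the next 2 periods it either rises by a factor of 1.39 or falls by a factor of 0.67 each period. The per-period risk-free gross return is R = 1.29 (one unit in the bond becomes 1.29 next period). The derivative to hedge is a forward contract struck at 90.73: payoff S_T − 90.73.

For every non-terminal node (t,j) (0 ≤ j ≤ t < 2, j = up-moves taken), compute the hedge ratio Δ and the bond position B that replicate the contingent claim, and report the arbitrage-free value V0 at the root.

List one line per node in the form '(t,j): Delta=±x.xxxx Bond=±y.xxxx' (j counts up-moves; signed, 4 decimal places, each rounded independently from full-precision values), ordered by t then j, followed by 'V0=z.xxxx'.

(0,0): Delta=1.0000 Bond=-54.5220
(1,0): Delta=1.0000 Bond=-70.3333
(1,1): Delta=1.0000 Bond=-70.3333
V0=15.4780

Since d<R<u, set p* = (R−d)/(u−d) = 0.8611; price each node as the discounted p*-expectation of its children.
Terminal payoffs: V(2,0)=-59.3070, V(2,1)=-25.5390, V(2,2)=44.5170
(1,0): S=46.9000. Δ = (V_up−V_dn)/(S_up−S_dn) = (-25.5390−-59.3070)/(65.1910−31.4230) = 1.0000. V = [p*·-25.5390 + (1−p*)·-59.3070]/1.29 = -23.4333. B = V − Δ·S = -70.3333.
(1,1): S=97.3000. Δ = (V_up−V_dn)/(S_up−S_dn) = (44.5170−-25.5390)/(135.2470−65.1910) = 1.0000. V = [p*·44.5170 + (1−p*)·-25.5390]/1.29 = 26.9667. B = V − Δ·S = -70.3333.
(0,0): S=70.0000. Δ = (V_up−V_dn)/(S_up−S_dn) = (26.9667−-23.4333)/(97.3000−46.9000) = 1.0000. V = [p*·26.9667 + (1−p*)·-23.4333]/1.29 = 15.4780. B = V − Δ·S = -54.5220.
Check: Δ(0,0)·S0 + B(0,0) = 15.4780 = V0.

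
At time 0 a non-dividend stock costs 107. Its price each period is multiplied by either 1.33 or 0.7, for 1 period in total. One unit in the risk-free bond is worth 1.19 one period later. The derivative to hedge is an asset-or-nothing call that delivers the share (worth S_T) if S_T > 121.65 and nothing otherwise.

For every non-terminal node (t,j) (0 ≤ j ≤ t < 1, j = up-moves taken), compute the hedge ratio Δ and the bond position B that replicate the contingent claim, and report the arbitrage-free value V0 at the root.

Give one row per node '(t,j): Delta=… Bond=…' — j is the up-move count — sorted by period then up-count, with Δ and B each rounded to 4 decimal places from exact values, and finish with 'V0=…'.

(0,0): Delta=2.1111 Bond=-132.8758
V0=93.0131

Under the risk-neutral measure, an up-move has probability p* = (R−d)/(u−d) = 0.7778 and values discount at R = 1.19.
At expiry t=1: V(1,0)=0.0000, V(1,1)=142.3100
(0,0): S=107.0000. Δ = (V_up−V_dn)/(S_up−S_dn) = (142.3100−0.0000)/(142.3100−74.9000) = 2.1111. V = [p*·142.3100 + (1−p*)·0.0000]/1.19 = 93.0131. B = V − Δ·S = -132.8758.
Check: Δ(0,0)·S0 + B(0,0) = 93.0131 = V0.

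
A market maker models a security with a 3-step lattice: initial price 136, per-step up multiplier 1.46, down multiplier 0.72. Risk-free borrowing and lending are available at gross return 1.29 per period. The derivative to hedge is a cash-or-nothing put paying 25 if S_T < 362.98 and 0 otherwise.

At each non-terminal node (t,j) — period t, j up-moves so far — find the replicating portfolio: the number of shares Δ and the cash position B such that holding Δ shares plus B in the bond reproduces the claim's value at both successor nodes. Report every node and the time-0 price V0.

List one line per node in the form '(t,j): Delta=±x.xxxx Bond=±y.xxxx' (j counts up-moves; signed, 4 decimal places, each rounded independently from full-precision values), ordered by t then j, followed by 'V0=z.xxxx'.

(0,0): Delta=-0.0886 Bond=18.3688
(1,0): Delta=0.0000 Bond=15.0231
(1,1): Delta=-0.1016 Bond=26.2823
(2,0): Delta=0.0000 Bond=19.3798
(2,1): Delta=0.0000 Bond=19.3798
(2,2): Delta=-0.1165 Bond=38.2359
V0=6.3235

Under the risk-neutral measure, an up-move has probability p* = (R−d)/(u−d) = 0.7703 and values discount at R = 1.29.
Payoff layer (t=3): V(3,0)=25.0000, V(3,1)=25.0000, V(3,2)=25.0000, V(3,3)=0.0000
(2,0): S=70.5024. Δ = (V_up−V_dn)/(S_up−S_dn) = (25.0000−25.0000)/(102.9335−50.7617) = 0.0000. V = [p*·25.0000 + (1−p*)·25.0000]/1.29 = 19.3798. B = V − Δ·S = 19.3798.
(2,1): S=142.9632. Δ = (V_up−V_dn)/(S_up−S_dn) = (25.0000−25.0000)/(208.7263−102.9335) = 0.0000. V = [p*·25.0000 + (1−p*)·25.0000]/1.29 = 19.3798. B = V − Δ·S = 19.3798.
(2,2): S=289.8976. Δ = (V_up−V_dn)/(S_up−S_dn) = (0.0000−25.0000)/(423.2505−208.7263) = -0.1165. V = [p*·0.0000 + (1−p*)·25.0000]/1.29 = 4.4521. B = V − Δ·S = 38.2359.
(1,0): S=97.9200. Δ = (V_up−V_dn)/(S_up−S_dn) = (19.3798−19.3798)/(142.9632−70.5024) = 0.0000. V = [p*·19.3798 + (1−p*)·19.3798]/1.29 = 15.0231. B = V − Δ·S = 15.0231.
(1,1): S=198.5600. Δ = (V_up−V_dn)/(S_up−S_dn) = (4.4521−19.3798)/(289.8976−142.9632) = -0.1016. V = [p*·4.4521 + (1−p*)·19.3798]/1.29 = 6.1097. B = V − Δ·S = 26.2823.
(0,0): S=136.0000. Δ = (V_up−V_dn)/(S_up−S_dn) = (6.1097−15.0231)/(198.5600−97.9200) = -0.0886. V = [p*·6.1097 + (1−p*)·15.0231]/1.29 = 6.3235. B = V − Δ·S = 18.3688.
Each (Δ,B) replicates both successor values, so the strategy is self-financing and V0 is arbitrage-free.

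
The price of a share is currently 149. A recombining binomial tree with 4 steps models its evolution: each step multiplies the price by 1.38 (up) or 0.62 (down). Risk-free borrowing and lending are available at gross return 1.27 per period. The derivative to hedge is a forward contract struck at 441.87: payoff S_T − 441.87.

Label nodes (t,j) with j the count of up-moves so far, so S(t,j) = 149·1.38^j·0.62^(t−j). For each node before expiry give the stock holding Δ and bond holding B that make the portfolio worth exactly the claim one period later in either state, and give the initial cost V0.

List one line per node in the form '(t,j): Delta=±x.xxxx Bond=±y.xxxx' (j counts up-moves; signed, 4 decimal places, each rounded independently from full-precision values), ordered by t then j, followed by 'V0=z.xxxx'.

(0,0): Delta=1.0000 Bond=-169.8555
(1,0): Delta=1.0000 Bond=-215.7165
(1,1): Delta=1.0000 Bond=-215.7165
(2,0): Delta=1.0000 Bond=-273.9599
(2,1): Delta=1.0000 Bond=-273.9599
(2,2): Delta=1.0000 Bond=-273.9599
(3,0): Delta=1.0000 Bond=-347.9291
(3,1): Delta=1.0000 Bond=-347.9291
(3,2): Delta=1.0000 Bond=-347.9291
(3,3): Delta=1.0000 Bond=-347.9291
V0=-20.8555

Under the risk-neutral measure, an up-move has probability p* = (R−d)/(u−d) = 0.8553 and values discount at R = 1.27.
Terminal payoffs: V(4,0)=-419.8533, V(4,1)=-392.8650, V(4,2)=-332.7943, V(4,3)=-199.0887, V(4,4)=98.5142
  t=3,j=0: stock 35.5109 → up 49.0050 (V=-392.8650), down 22.0167 (V=-419.8533). Price -312.4183; hedge Δ=1.0000, bond B=-347.9291.
  t=3,j=1: stock 79.0403 → up 109.0757 (V=-332.7943), down 49.0050 (V=-392.8650). Price -268.8888; hedge Δ=1.0000, bond B=-347.9291.
  t=3,j=2: stock 175.9285 → up 242.7813 (V=-199.0887), down 109.0757 (V=-332.7943). Price -172.0007; hedge Δ=1.0000, bond B=-347.9291.
  t=3,j=3: stock 391.5827 → up 540.3842 (V=98.5142), down 242.7813 (V=-199.0887). Price 43.6536; hedge Δ=1.0000, bond B=-347.9291.
  t=2,j=0: stock 57.2756 → up 79.0403 (V=-268.8888), down 35.5109 (V=-312.4183). Price -216.6843; hedge Δ=1.0000, bond B=-273.9599.
  t=2,j=1: stock 127.4844 → up 175.9285 (V=-172.0007), down 79.0403 (V=-268.8888). Price -146.4755; hedge Δ=1.0000, bond B=-273.9599.
  t=2,j=2: stock 283.7556 → up 391.5827 (V=43.6536), down 175.9285 (V=-172.0007). Price 9.7957; hedge Δ=1.0000, bond B=-273.9599.
  t=1,j=0: stock 92.3800 → up 127.4844 (V=-146.4755), down 57.2756 (V=-216.6843). Price -123.3365; hedge Δ=1.0000, bond B=-215.7165.
  t=1,j=1: stock 205.6200 → up 283.7556 (V=9.7957), down 127.4844 (V=-146.4755). Price -10.0965; hedge Δ=1.0000, bond B=-215.7165.
  t=0,j=0: stock 149.0000 → up 205.6200 (V=-10.0965), down 92.3800 (V=-123.3365). Price -20.8555; hedge Δ=1.0000, bond B=-169.8555.
Self-financing check: at every node Δ·S+B equals the discounted successor values.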